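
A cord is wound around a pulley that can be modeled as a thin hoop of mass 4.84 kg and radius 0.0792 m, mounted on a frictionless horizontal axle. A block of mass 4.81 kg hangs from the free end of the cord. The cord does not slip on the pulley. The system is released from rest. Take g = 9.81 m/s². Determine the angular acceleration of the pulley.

α ≈ 61.7 rad/s²

I = MR² = (4.84)(0.0792)² = 0.03036 kg·m².
Block: mg − T = ma. Pulley: TR = Iα. No-slip: a = αR, so T = (I/R²)a = 4.840·a.
Then mg = (m + 4.840)a, so a = (4.81)(9.81)/(4.81 + 4.840) = 4.890 m/s².
α = a/R = 4.890/0.0792 = 61.74 rad/s².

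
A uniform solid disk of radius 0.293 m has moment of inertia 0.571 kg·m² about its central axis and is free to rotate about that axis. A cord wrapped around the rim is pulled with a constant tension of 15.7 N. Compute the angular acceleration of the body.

τ = F R = (15.7)(0.293) = 4.600 N·m.
From τ = Iα: α = 4.600/0.5710 = 8.056 rad/s².

α ≈ 8.06 rad/s²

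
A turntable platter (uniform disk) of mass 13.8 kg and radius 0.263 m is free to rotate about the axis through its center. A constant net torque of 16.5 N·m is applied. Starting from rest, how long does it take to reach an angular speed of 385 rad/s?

t ≈ 11.1 s

I = ½MR² = (1/2)(13.8)(0.263)² = 0.4773 kg·m².
α = τ/I = 16.5/0.4773 = 34.57 rad/s².
ω = αt ⇒ t = ω/α = 385/34.57 = 11.14 s.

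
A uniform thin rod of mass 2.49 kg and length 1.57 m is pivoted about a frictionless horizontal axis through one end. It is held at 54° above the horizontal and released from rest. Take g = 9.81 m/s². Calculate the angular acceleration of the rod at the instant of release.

About the pivot, I = (1/3)ML² = (1/3)(2.49)(1.57)² = 2.046 kg·m².
The weight acts at the center, a distance L/2 = 0.7850 m from the pivot; τ = Mg(L/2) cos 54° = 11.27 N·m.
α = τ/I = 11.27/2.046 = 5.509 rad/s².
(Equivalently α = (3g/(2L)) cos 54° = 5.509 rad/s².)

α ≈ 5.51 rad/s²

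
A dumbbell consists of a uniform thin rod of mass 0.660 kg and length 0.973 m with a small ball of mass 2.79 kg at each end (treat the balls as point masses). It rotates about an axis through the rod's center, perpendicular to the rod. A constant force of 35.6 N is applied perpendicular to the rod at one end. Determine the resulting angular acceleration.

α ≈ 12.6 rad/s²

I_rod = (1/12)ML² = (1/12)(0.660)(0.973)² = 0.05207 kg·m².
I_balls = 2·m·(L/2)² = 2(2.79)(0.4865)² = 1.321 kg·m².
Total I = 1.373 kg·m².
τ = F·(L/2) = (35.6)(0.486) = 17.32 N·m.
α = τ/I = 17.32/1.373 = 12.62 rad/s².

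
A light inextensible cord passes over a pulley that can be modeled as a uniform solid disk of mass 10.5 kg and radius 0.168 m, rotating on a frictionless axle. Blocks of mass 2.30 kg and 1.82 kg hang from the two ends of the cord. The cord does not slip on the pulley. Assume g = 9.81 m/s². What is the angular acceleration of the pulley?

I = ½MR² = (1/2)(10.5)(0.168)² = 0.1482 kg·m².
Heavier block: m₁g − T₁ = m₁a. Lighter block: T₂ − m₂g = m₂a.
Pulley: (T₁ − T₂)R = Iα = I(a/R), so T₁ − T₂ = (I/R²)a = (1/2)M_p a = 5.250·a.
Adding the three: (m₁ − m₂)g = (m₁ + m₂ + 5.250)a, so a = (2.30 − 1.82)(9.81)/(2.30 + 1.82 + 5.250) = 0.5025 m/s².
α = a/R = 0.5025/0.168 = 2.991 rad/s².

α ≈ 2.99 rad/s²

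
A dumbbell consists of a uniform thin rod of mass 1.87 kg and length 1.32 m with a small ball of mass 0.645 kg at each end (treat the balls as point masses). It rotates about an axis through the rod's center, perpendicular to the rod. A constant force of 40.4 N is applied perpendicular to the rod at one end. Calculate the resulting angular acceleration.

α ≈ 32.0 rad/s²

I_rod = (1/12)ML² = (1/12)(1.87)(1.32)² = 0.2715 kg·m².
I_balls = 2·m·(L/2)² = 2(0.645)(0.6600)² = 0.5619 kg·m².
Total I = 0.8334 kg·m².
τ = F·(L/2) = (40.4)(0.660) = 26.66 N·m.
α = τ/I = 26.66/0.8334 = 31.99 rad/s².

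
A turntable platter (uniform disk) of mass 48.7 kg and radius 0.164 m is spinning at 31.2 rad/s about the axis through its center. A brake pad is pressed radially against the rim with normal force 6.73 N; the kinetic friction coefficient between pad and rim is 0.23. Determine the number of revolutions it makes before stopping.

≈ 200 revolutions

I = ½MR² = (1/2)(48.7)(0.164)² = 0.6549 kg·m².
Friction force f = μN = (0.23)(6.73) = 1.548 N at the rim; torque magnitude τ = fR = 0.2539 N·m, opposing ω.
|α| = τ/I = 0.2539/0.6549 = 0.3876 rad/s² (deceleration).
ω² = ω₀² − 2|α|θ with ω = 0 ⇒ θ = ω₀²/(2|α|) = 1256 rad = 199.8 rev.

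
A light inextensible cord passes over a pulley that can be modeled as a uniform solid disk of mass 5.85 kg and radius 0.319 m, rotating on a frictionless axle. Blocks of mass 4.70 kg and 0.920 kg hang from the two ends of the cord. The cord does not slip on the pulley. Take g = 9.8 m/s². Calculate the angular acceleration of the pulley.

α ≈ 13.6 rad/s²

I = ½MR² = (1/2)(5.85)(0.319)² = 0.2977 kg·m².
Heavier block: m₁g − T₁ = m₁a. Lighter block: T₂ − m₂g = m₂a.
Pulley: (T₁ − T₂)R = Iα = I(a/R), so T₁ − T₂ = (I/R²)a = (1/2)M_p a = 2.925·a.
Adding the three: (m₁ − m₂)g = (m₁ + m₂ + 2.925)a, so a = (4.70 − 0.920)(9.8)/(4.70 + 0.920 + 2.925) = 4.335 m/s².
α = a/R = 4.335/0.319 = 13.59 rad/s².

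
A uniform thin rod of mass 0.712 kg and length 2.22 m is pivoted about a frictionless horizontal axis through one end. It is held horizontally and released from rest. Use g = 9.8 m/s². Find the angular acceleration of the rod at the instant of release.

α ≈ 6.62 rad/s²

About the pivot, I = (1/3)ML² = (1/3)(0.712)(2.22)² = 1.170 kg·m².
The weight acts at the center, a distance L/2 = 1.110 m from the pivot; τ = Mg(L/2) = 7.745 N·m.
α = τ/I = 7.745/1.170 = 6.622 rad/s².
(Equivalently α = (3g/(2L)) = 6.622 rad/s².)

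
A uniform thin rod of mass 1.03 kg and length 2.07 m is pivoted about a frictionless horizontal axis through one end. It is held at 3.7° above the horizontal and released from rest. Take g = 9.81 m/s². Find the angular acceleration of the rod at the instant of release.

About the pivot, I = (1/3)ML² = (1/3)(1.03)(2.07)² = 1.471 kg·m².
The weight acts at the center, a distance L/2 = 1.035 m from the pivot; τ = Mg(L/2) cos 3.7° = 10.44 N·m.
α = τ/I = 10.44/1.471 = 7.094 rad/s².
(Equivalently α = (3g/(2L)) cos 3.7° = 7.094 rad/s².)

α ≈ 7.09 rad/s²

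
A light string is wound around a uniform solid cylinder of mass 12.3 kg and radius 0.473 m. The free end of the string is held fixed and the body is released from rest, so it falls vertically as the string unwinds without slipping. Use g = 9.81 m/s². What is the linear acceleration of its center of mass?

a ≈ 6.54 m/s²

Translation: Mg − T = Ma. Rotation about the center: TR = Iα with I = ½MR².
With a = αR: T = (I/R²)a = (1/2)M a, so Mg = (1 + 0.5000)Ma.
a = g/(1 + 0.5000) = 9.81/1.500 = 6.540 m/s².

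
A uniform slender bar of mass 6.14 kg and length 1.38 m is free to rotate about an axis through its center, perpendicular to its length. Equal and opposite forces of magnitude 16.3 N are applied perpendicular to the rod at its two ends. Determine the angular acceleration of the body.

α ≈ 23.1 rad/s²

I = (1/12)ML² = (1/12)(6.14)(1.38)² = 0.9744 kg·m².
The couple gives τ = F·(L/2) + F·(L/2) = F L = (16.3)(1.38) = 22.49 N·m.
Newton's second law for rotation, τ = Iα, gives α = τ/I = 22.49/0.9744 = 23.08 rad/s².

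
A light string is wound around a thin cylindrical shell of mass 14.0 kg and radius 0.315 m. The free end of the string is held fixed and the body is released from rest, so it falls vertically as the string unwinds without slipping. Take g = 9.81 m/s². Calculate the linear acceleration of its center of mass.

Translation: Mg − T = Ma. Rotation about the center: TR = Iα with I = MR².
With a = αR: T = (I/R²)a = M a, so Mg = (1 + 1.000)Ma.
a = g/(1 + 1.000) = 9.81/2.000 = 4.905 m/s².

a ≈ 4.91 m/s²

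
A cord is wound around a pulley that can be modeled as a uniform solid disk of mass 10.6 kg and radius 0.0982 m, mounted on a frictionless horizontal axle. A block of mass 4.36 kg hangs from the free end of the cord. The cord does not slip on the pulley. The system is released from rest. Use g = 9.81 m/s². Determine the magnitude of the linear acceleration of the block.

I = ½MR² = (1/2)(10.6)(0.0982)² = 0.05111 kg·m².
Block: mg − T = ma. Pulley: TR = Iα. No-slip: a = αR, so T = (I/R²)a = 5.300·a.
Then mg = (m + 5.300)a, so a = (4.36)(9.81)/(4.36 + 5.300) = 4.428 m/s².

a ≈ 4.43 m/s²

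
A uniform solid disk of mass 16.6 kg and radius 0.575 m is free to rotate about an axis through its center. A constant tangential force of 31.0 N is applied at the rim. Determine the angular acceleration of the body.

α ≈ 6.50 rad/s²

I = ½MR² = (1/2)(16.6)(0.575)² = 2.744 kg·m².
τ = F R = (31.0)(0.575) = 17.82 N·m.
From τ = Iα: α = 17.82/2.744 = 6.496 rad/s².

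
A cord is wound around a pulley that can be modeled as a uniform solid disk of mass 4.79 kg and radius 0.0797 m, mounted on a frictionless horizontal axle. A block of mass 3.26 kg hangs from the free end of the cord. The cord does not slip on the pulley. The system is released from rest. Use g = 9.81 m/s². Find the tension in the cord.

T ≈ 13.5 N

I = ½MR² = (1/2)(4.79)(0.0797)² = 0.01521 kg·m².
Block: mg − T = ma. Pulley: TR = Iα. No-slip: a = αR, so T = (I/R²)a = 2.395·a.
Then mg = (m + 2.395)a, so a = (3.26)(9.81)/(3.26 + 2.395) = 5.655 m/s².
T = 2.395·a = 13.54 N.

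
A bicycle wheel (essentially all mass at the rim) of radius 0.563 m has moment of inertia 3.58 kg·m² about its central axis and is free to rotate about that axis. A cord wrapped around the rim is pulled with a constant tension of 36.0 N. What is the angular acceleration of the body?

τ = F R = (36.0)(0.563) = 20.27 N·m.
Newton's second law for rotation, τ = Iα, gives α = τ/I = 20.27/3.580 = 5.661 rad/s².

α ≈ 5.66 rad/s²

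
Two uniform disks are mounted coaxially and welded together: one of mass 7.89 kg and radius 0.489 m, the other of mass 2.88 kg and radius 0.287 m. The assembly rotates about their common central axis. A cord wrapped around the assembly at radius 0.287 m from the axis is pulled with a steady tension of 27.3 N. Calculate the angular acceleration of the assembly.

I = ½M₁R₁² + ½M₂R₂² = ½(7.89)(0.489)² + ½(2.88)(0.287)² = 1.062 kg·m².
τ = F r = (27.3)(0.287) = 7.835 N·m.
α = τ/I = 7.835/1.062 = 7.378 rad/s².

α ≈ 7.38 rad/s²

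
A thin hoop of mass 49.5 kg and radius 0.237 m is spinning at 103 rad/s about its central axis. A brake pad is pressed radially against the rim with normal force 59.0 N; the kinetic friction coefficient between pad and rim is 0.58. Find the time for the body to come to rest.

I = MR² = (49.5)(0.237)² = 2.780 kg·m².
Friction force f = μN = (0.58)(59.0) = 34.22 N at the rim; torque magnitude τ = fR = 8.110 N·m, opposing ω.
|α| = τ/I = 8.110/2.780 = 2.917 rad/s² (deceleration).
0 = ω₀ − |α|t ⇒ t = ω₀/|α| = 103/2.917 = 35.31 s.

t ≈ 35.3 s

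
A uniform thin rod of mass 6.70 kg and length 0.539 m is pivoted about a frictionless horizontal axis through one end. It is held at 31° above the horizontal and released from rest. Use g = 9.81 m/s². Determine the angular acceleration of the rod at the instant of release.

α ≈ 23.4 rad/s²

About the pivot, I = (1/3)ML² = (1/3)(6.70)(0.539)² = 0.6488 kg·m².
The weight acts at the center, a distance L/2 = 0.2695 m from the pivot; τ = Mg(L/2) cos 31° = 15.18 N·m.
α = τ/I = 15.18/0.6488 = 23.40 rad/s².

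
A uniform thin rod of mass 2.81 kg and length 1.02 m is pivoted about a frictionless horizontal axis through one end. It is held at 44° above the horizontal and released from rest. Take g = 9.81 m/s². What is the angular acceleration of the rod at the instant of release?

About the pivot, I = (1/3)ML² = (1/3)(2.81)(1.02)² = 0.9745 kg·m².
The weight acts at the center, a distance L/2 = 0.5100 m from the pivot; τ = Mg(L/2) cos 44° = 10.11 N·m.
α = τ/I = 10.11/0.9745 = 10.38 rad/s².

α ≈ 10.4 rad/s²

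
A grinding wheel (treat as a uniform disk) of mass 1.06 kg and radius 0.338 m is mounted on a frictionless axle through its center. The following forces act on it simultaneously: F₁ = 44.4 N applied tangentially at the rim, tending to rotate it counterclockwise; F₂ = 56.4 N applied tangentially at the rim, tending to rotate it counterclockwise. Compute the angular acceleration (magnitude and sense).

I = ½MR² = (1/2)(1.06)(0.338)² = 0.06055 kg·m².
Taking counterclockwise as positive: τ₁ = +(44.4)(0.338) = +15.01 N·m; τ₂ = +(56.4)(0.338) = +19.06 N·m.
Net torque τ = 34.07 N·m.
α = τ/I = 34.07/0.06055 = 562.7 rad/s².

α ≈ 563 rad/s², counterclockwise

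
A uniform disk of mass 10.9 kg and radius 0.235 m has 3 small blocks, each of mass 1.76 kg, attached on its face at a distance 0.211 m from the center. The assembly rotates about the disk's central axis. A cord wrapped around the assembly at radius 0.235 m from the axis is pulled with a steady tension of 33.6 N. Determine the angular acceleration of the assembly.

I_disk = ½MR² = ½(10.9)(0.235)² = 0.3010 kg·m².
I_blocks = 3·m·r² = 3(1.76)(0.211)² = 0.2351 kg·m².
Total I = 0.5360 kg·m².
τ = F r = (33.6)(0.235) = 7.896 N·m.
α = τ/I = 7.896/0.5360 = 14.73 rad/s².

α ≈ 14.7 rad/s²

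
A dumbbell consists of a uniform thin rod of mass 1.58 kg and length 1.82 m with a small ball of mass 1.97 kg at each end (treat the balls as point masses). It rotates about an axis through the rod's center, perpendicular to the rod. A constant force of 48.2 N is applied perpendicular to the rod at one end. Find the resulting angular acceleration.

I_rod = (1/12)ML² = (1/12)(1.58)(1.82)² = 0.4361 kg·m².
I_balls = 2·m·(L/2)² = 2(1.97)(0.9100)² = 3.263 kg·m².
Total I = 3.699 kg·m².
τ = F·(L/2) = (48.2)(0.910) = 43.86 N·m.
α = τ/I = 43.86/3.699 = 11.86 rad/s².

α ≈ 11.9 rad/s²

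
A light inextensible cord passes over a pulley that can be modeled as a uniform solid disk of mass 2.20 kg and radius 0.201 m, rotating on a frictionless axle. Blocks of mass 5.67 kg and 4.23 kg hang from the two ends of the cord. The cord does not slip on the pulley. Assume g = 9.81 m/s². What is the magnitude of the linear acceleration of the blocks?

I = ½MR² = (1/2)(2.20)(0.201)² = 0.04444 kg·m².
Heavier block: m₁g − T₁ = m₁a. Lighter block: T₂ − m₂g = m₂a.
Pulley: (T₁ − T₂)R = Iα = I(a/R), so T₁ − T₂ = (I/R²)a = (1/2)M_p a = 1.100·a.
Adding the three: (m₁ − m₂)g = (m₁ + m₂ + 1.100)a, so a = (5.67 − 4.23)(9.81)/(5.67 + 4.23 + 1.100) = 1.284 m/s².

a ≈ 1.28 m/s²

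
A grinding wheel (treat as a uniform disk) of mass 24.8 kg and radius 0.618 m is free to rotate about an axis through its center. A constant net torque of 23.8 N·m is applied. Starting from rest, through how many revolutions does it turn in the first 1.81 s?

≈ 1.31 revolutions

I = ½MR² = (1/2)(24.8)(0.618)² = 4.736 kg·m².
α = τ/I = 23.8/4.736 = 5.025 rad/s².
θ = ½αt² = ½(5.025)(1.81)² = 8.232 rad.
Revolutions = θ/(2π) = 1.310.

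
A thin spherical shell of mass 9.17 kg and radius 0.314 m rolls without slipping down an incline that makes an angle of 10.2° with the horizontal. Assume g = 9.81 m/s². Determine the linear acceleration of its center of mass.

Translation along the incline: Mg sinθ − f = Ma.
Rotation about the center: fR = Iα with I = (2/3)MR². No-slip gives a = αR, so f = (I/R²)a = (2/3)M a.
Substituting: Mg sinθ = (1 + 0.6667)Ma, so a = g sinθ/(1 + 0.6667) = (9.81) sin 10.2° / 1.667 = 1.042 m/s².

a ≈ 1.04 m/s²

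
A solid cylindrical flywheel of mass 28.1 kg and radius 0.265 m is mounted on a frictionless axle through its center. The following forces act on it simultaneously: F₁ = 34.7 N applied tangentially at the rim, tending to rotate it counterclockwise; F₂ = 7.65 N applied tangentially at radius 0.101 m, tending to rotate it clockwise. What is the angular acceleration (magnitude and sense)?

α ≈ 8.54 rad/s², counterclockwise

I = ½MR² = (1/2)(28.1)(0.265)² = 0.9867 kg·m².
Taking counterclockwise as positive: τ₁ = +(34.7)(0.265) = +9.196 N·m; τ₂ = −(7.65)(0.101) = −0.7727 N·m.
Net torque τ = 8.423 N·m.
α = τ/I = 8.423/0.9867 = 8.537 rad/s².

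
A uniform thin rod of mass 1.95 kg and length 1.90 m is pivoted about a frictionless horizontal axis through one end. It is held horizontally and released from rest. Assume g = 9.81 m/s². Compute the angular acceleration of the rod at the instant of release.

α ≈ 7.74 rad/s²

About the pivot, I = (1/3)ML² = (1/3)(1.95)(1.90)² = 2.346 kg·m².
The weight acts at the center, a distance L/2 = 0.9500 m from the pivot; τ = Mg(L/2) = 18.17 N·m.
α = τ/I = 18.17/2.346 = 7.745 rad/s².
(Equivalently α = (3g/(2L)) = 7.745 rad/s².)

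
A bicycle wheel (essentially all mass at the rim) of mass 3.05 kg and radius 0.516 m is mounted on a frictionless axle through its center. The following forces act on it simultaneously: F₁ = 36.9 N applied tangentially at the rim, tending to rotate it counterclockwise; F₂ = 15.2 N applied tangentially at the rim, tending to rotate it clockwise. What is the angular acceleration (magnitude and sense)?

α ≈ 13.8 rad/s², counterclockwise

I = MR² = (3.05)(0.516)² = 0.8121 kg·m².
Taking counterclockwise as positive: τ₁ = +(36.9)(0.516) = +19.04 N·m; τ₂ = −(15.2)(0.516) = −7.843 N·m.
Net torque τ = 11.20 N·m.
α = τ/I = 11.20/0.8121 = 13.79 rad/s².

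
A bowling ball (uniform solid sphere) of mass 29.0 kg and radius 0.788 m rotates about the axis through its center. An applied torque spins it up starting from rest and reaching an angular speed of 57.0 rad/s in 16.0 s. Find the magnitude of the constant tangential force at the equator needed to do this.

F ≈ 32.6 N

I = (2/5)MR² = (2/5)(29.0)(0.788)² = 7.203 kg·m².
α = Δω/Δt = (57.0 − 0)/16.0 = 3.562 rad/s².
The required torque is τ = Iα = (7.203)(3.562) = 25.66 N·m.
A tangential force at the equator gives τ = FR, so F = τ/R = 25.66/0.788 = 32.56 N.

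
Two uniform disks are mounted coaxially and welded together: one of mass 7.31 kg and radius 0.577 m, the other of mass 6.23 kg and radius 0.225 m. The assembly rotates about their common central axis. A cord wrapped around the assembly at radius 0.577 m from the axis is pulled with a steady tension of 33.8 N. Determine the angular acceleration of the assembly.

α ≈ 14.2 rad/s²

I = ½M₁R₁² + ½M₂R₂² = ½(7.31)(0.577)² + ½(6.23)(0.225)² = 1.375 kg·m².
τ = F r = (33.8)(0.577) = 19.50 N·m.
α = τ/I = 19.50/1.375 = 14.19 rad/s².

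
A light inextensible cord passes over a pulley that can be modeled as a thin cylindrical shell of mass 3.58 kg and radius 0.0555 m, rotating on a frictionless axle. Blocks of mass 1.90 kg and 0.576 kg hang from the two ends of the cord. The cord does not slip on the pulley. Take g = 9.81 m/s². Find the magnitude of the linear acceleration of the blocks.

a ≈ 2.14 m/s²

I = MR² = (3.58)(0.0555)² = 0.01103 kg·m².
Heavier block: m₁g − T₁ = m₁a. Lighter block: T₂ − m₂g = m₂a.
Pulley: (T₁ − T₂)R = Iα = I(a/R), so T₁ − T₂ = (I/R²)a = 1·M_p a = 3.580·a.
Adding the three: (m₁ − m₂)g = (m₁ + m₂ + 3.580)a, so a = (1.90 − 0.576)(9.81)/(1.90 + 0.576 + 3.580) = 2.145 m/s².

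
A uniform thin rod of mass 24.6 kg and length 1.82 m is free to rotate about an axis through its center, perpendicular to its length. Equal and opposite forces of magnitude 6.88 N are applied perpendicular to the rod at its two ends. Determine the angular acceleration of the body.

α ≈ 1.84 rad/s²

I = (1/12)ML² = (1/12)(24.6)(1.82)² = 6.790 kg·m².
The couple gives τ = F·(L/2) + F·(L/2) = F L = (6.88)(1.82) = 12.52 N·m.
From τ = Iα: α = 12.52/6.790 = 1.844 rad/s².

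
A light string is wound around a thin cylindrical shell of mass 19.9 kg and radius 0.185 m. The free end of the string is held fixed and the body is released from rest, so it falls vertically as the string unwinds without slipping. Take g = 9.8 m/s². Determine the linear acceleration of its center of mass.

Translation: Mg − T = Ma. Rotation about the center: TR = Iα with I = MR².
With a = αR: T = (I/R²)a = M a, so Mg = (1 + 1.000)Ma.
a = g/(1 + 1.000) = 9.8/2.000 = 4.900 m/s².

a ≈ 4.90 m/s²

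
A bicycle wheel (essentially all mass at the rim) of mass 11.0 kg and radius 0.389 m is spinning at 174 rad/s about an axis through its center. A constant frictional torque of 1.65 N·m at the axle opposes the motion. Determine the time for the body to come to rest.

t ≈ 176 s

I = MR² = (11.0)(0.389)² = 1.665 kg·m².
The net torque has magnitude 1.65 N·m, opposing ω.
|α| = τ/I = 1.650/1.665 = 0.9913 rad/s² (deceleration).
0 = ω₀ − |α|t ⇒ t = ω₀/|α| = 174/0.9913 = 175.5 s.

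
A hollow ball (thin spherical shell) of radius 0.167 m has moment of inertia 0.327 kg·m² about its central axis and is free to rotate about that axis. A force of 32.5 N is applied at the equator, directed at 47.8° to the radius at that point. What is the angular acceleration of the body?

α ≈ 12.3 rad/s²

Only the tangential component produces torque: τ = F R sinθ = (32.5)(0.167) sin 47.8° = 4.021 N·m.
Newton's second law for rotation, τ = Iα, gives α = τ/I = 4.021/0.3270 = 12.30 rad/s².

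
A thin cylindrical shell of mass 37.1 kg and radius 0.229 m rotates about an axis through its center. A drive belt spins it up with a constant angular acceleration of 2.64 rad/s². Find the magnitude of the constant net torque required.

I = MR² = (37.1)(0.229)² = 1.946 kg·m².
τ = Iα = (1.946)(2.640) = 5.136 N·m.

τ ≈ 5.14 N·m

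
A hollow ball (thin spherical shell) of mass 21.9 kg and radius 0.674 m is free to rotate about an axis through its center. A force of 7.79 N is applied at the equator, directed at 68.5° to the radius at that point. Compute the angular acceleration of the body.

I = (2/3)MR² = (2/3)(21.9)(0.674)² = 6.632 kg·m².
Only the tangential component produces torque: τ = F R sinθ = (7.79)(0.674) sin 68.5° = 4.885 N·m.
From τ = Iα: α = 4.885/6.632 = 0.7366 rad/s².

α ≈ 0.737 rad/s²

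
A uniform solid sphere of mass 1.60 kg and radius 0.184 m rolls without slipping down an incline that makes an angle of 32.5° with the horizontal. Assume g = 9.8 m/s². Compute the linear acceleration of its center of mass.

Translation along the incline: Mg sinθ − f = Ma.
Rotation about the center: fR = Iα with I = (2/5)MR². No-slip gives a = αR, so f = (I/R²)a = (2/5)M a.
Substituting: Mg sinθ = (1 + 0.4000)Ma, so a = g sinθ/(1 + 0.4000) = (9.8) sin 32.5° / 1.400 = 3.761 m/s².

a ≈ 3.76 m/s²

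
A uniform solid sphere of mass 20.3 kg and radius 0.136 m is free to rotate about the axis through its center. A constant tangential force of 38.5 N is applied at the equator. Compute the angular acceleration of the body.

I = (2/5)MR² = (2/5)(20.3)(0.136)² = 0.1502 kg·m².
τ = F R = (38.5)(0.136) = 5.236 N·m.
From τ = Iα: α = 5.236/0.1502 = 34.86 rad/s².

α ≈ 34.9 rad/s²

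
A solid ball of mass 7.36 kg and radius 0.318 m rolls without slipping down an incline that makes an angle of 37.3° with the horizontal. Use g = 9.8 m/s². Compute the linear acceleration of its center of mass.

a ≈ 4.24 m/s²

Translation along the incline: Mg sinθ − f = Ma.
Rotation about the center: fR = Iα with I = (2/5)MR². No-slip gives a = αR, so f = (I/R²)a = (2/5)M a.
Substituting: Mg sinθ = (1 + 0.4000)Ma, so a = g sinθ/(1 + 0.4000) = (9.8) sin 37.3° / 1.400 = 4.242 m/s².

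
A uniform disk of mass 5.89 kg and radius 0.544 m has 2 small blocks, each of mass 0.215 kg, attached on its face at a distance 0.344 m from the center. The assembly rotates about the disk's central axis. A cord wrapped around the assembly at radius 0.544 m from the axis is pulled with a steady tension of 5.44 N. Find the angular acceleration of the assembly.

I_disk = ½MR² = ½(5.89)(0.544)² = 0.8715 kg·m².
I_blocks = 2·m·r² = 2(0.215)(0.344)² = 0.05088 kg·m².
Total I = 0.9224 kg·m².
τ = F r = (5.44)(0.544) = 2.959 N·m.
α = τ/I = 2.959/0.9224 = 3.208 rad/s².

α ≈ 3.21 rad/s²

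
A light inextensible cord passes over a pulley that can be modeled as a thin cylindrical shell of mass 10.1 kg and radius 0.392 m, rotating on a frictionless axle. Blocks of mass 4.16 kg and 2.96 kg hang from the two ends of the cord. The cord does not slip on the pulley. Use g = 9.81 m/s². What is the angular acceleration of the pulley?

α ≈ 1.74 rad/s²

I = MR² = (10.1)(0.392)² = 1.552 kg·m².
Heavier block: m₁g − T₁ = m₁a. Lighter block: T₂ − m₂g = m₂a.
Pulley: (T₁ − T₂)R = Iα = I(a/R), so T₁ − T₂ = (I/R²)a = 1·M_p a = 10.10·a.
Adding the three: (m₁ − m₂)g = (m₁ + m₂ + 10.10)a, so a = (4.16 − 2.96)(9.81)/(4.16 + 2.96 + 10.10) = 0.6836 m/s².
α = a/R = 0.6836/0.392 = 1.744 rad/s².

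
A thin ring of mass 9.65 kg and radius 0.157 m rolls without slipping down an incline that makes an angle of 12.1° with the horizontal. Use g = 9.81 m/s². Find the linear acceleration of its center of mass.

Translation along the incline: Mg sinθ − f = Ma.
Rotation about the center: fR = Iα with I = MR². No-slip gives a = αR, so f = (I/R²)a = M a.
Substituting: Mg sinθ = (1 + 1.000)Ma, so a = g sinθ/(1 + 1.000) = (9.81) sin 12.1° / 2.000 = 1.028 m/s².

a ≈ 1.03 m/s²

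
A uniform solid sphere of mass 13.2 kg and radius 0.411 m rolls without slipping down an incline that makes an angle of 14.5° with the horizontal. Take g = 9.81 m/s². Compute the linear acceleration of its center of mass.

a ≈ 1.75 m/s²

Translation along the incline: Mg sinθ − f = Ma.
Rotation about the center: fR = Iα with I = (2/5)MR². No-slip gives a = αR, so f = (I/R²)a = (2/5)M a.
Substituting: Mg sinθ = (1 + 0.4000)Ma, so a = g sinθ/(1 + 0.4000) = (9.81) sin 14.5° / 1.400 = 1.754 m/s².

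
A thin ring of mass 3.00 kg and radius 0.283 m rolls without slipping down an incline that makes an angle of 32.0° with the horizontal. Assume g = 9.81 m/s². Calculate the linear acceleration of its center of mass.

a ≈ 2.60 m/s²

Translation along the incline: Mg sinθ − f = Ma.
Rotation about the center: fR = Iα with I = MR². No-slip gives a = αR, so f = (I/R²)a = M a.
Substituting: Mg sinθ = (1 + 1.000)Ma, so a = g sinθ/(1 + 1.000) = (9.81) sin 32.0° / 2.000 = 2.599 m/s².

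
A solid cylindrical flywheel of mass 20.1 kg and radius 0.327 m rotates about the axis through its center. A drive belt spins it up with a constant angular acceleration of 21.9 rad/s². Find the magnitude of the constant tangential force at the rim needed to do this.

F ≈ 72.0 N

I = ½MR² = (1/2)(20.1)(0.327)² = 1.075 kg·m².
The required torque is τ = Iα = (1.075)(21.90) = 23.53 N·m.
A tangential force at the rim gives τ = FR, so F = τ/R = 23.53/0.327 = 71.97 N.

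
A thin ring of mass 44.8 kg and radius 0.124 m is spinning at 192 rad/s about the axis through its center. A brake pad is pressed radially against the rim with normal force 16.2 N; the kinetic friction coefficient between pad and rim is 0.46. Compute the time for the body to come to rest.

t ≈ 143 s

I = MR² = (44.8)(0.124)² = 0.6888 kg·m².
Friction force f = μN = (0.46)(16.2) = 7.452 N at the rim; torque magnitude τ = fR = 0.9240 N·m, opposing ω.
|α| = τ/I = 0.9240/0.6888 = 1.341 rad/s² (deceleration).
0 = ω₀ − |α|t ⇒ t = ω₀/|α| = 192/1.341 = 143.1 s.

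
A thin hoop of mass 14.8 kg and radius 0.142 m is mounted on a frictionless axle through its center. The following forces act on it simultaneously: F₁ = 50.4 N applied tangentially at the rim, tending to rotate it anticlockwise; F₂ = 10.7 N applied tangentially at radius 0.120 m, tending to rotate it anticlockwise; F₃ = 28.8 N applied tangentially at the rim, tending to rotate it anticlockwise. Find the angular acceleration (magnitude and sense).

I = MR² = (14.8)(0.142)² = 0.2984 kg·m².
Taking anticlockwise as positive: τ₁ = +(50.4)(0.142) = +7.157 N·m; τ₂ = +(10.7)(0.120) = +1.284 N·m; τ₃ = +(28.8)(0.142) = +4.090 N·m.
Net torque τ = 12.53 N·m.
α = τ/I = 12.53/0.2984 = 41.99 rad/s².

α ≈ 42.0 rad/s², anticlockwise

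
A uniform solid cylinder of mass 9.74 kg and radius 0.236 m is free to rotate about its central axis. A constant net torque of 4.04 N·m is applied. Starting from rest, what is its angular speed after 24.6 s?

I = ½MR² = (1/2)(9.74)(0.236)² = 0.2712 kg·m².
α = τ/I = 4.04/0.2712 = 14.89 rad/s².
ω = ω₀ + αt = 0 + (14.89)(24.6) = 366.4 rad/s.

ω ≈ 366 rad/s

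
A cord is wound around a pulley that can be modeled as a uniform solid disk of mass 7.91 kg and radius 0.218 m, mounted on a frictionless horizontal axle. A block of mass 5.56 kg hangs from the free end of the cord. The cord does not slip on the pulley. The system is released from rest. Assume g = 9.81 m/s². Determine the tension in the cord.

T ≈ 22.7 N

I = ½MR² = (1/2)(7.91)(0.218)² = 0.1880 kg·m².
Block: mg − T = ma. Pulley: TR = Iα. No-slip: a = αR, so T = (I/R²)a = 3.955·a.
Then mg = (m + 3.955)a, so a = (5.56)(9.81)/(5.56 + 3.955) = 5.732 m/s².
T = 3.955·a = 22.67 N.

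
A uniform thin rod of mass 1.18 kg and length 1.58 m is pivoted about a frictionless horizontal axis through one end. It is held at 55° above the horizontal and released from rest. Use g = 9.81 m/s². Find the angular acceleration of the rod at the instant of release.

α ≈ 5.34 rad/s²

About the pivot, I = (1/3)ML² = (1/3)(1.18)(1.58)² = 0.9819 kg·m².
The weight acts at the center, a distance L/2 = 0.7900 m from the pivot; τ = Mg(L/2) cos 55° = 5.245 N·m.
α = τ/I = 5.245/0.9819 = 5.342 rad/s².
(Equivalently α = (3g/(2L)) cos 55° = 5.342 rad/s².)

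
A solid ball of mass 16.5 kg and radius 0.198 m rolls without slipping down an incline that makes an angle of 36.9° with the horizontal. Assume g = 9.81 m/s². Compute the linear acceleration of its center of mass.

a ≈ 4.21 m/s²

Translation along the incline: Mg sinθ − f = Ma.
Rotation about the center: fR = Iα with I = (2/5)MR². No-slip gives a = αR, so f = (I/R²)a = (2/5)M a.
Substituting: Mg sinθ = (1 + 0.4000)Ma, so a = g sinθ/(1 + 0.4000) = (9.81) sin 36.9° / 1.400 = 4.207 m/s².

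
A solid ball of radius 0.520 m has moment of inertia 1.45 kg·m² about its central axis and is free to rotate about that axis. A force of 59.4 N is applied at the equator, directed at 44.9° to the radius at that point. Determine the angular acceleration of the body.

α ≈ 15.0 rad/s²

Only the tangential component produces torque: τ = F R sinθ = (59.4)(0.520) sin 44.9° = 21.80 N·m.
From τ = Iα: α = 21.80/1.450 = 15.04 rad/s².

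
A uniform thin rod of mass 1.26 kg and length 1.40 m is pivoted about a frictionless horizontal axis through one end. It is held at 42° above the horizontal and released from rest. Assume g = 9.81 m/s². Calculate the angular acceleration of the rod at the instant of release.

α ≈ 7.81 rad/s²

About the pivot, I = (1/3)ML² = (1/3)(1.26)(1.40)² = 0.8232 kg·m².
The weight acts at the center, a distance L/2 = 0.7000 m from the pivot; τ = Mg(L/2) cos 42° = 6.430 N·m.
α = τ/I = 6.430/0.8232 = 7.811 rad/s².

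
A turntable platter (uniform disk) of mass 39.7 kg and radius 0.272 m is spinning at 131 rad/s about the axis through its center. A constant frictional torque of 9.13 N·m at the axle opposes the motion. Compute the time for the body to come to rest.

t ≈ 21.1 s

I = ½MR² = (1/2)(39.7)(0.272)² = 1.469 kg·m².
The net torque has magnitude 9.13 N·m, opposing ω.
|α| = τ/I = 9.130/1.469 = 6.217 rad/s² (deceleration).
0 = ω₀ − |α|t ⇒ t = ω₀/|α| = 131/6.217 = 21.07 s.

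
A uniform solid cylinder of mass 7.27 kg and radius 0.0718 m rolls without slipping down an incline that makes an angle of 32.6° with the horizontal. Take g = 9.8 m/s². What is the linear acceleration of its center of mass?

a ≈ 3.52 m/s²

Translation along the incline: Mg sinθ − f = Ma.
Rotation about the center: fR = Iα with I = ½MR². No-slip gives a = αR, so f = (I/R²)a = (1/2)M a.
Substituting: Mg sinθ = (1 + 0.5000)Ma, so a = g sinθ/(1 + 0.5000) = (9.8) sin 32.6° / 1.500 = 3.520 m/s².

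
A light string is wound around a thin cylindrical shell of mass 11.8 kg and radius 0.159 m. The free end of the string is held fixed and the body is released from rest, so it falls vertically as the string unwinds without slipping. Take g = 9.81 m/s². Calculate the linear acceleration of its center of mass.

Translation: Mg − T = Ma. Rotation about the center: TR = Iα with I = MR².
With a = αR: T = (I/R²)a = M a, so Mg = (1 + 1.000)Ma.
a = g/(1 + 1.000) = 9.81/2.000 = 4.905 m/s².

a ≈ 4.91 m/s²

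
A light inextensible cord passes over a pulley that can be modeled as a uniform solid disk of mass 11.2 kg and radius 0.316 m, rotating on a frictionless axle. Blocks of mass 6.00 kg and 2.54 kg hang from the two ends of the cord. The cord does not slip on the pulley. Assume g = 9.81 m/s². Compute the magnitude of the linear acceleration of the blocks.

a ≈ 2.40 m/s²

I = ½MR² = (1/2)(11.2)(0.316)² = 0.5592 kg·m².
Heavier block: m₁g − T₁ = m₁a. Lighter block: T₂ − m₂g = m₂a.
Pulley: (T₁ − T₂)R = Iα = I(a/R), so T₁ − T₂ = (I/R²)a = (1/2)M_p a = 5.600·a.
Adding the three: (m₁ − m₂)g = (m₁ + m₂ + 5.600)a, so a = (6.00 − 2.54)(9.81)/(6.00 + 2.54 + 5.600) = 2.400 m/s².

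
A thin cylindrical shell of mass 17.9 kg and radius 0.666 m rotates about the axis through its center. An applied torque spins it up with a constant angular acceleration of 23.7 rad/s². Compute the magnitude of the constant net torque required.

I = MR² = (17.9)(0.666)² = 7.940 kg·m².
τ = Iα = (7.940)(23.70) = 188.2 N·m.

τ ≈ 188 N·m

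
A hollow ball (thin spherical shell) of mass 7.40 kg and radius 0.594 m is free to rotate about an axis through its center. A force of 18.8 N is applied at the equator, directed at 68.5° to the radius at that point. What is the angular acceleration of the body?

I = (2/3)MR² = (2/3)(7.40)(0.594)² = 1.741 kg·m².
Only the tangential component produces torque: τ = F R sinθ = (18.8)(0.594) sin 68.5° = 10.39 N·m.
Newton's second law for rotation, τ = Iα, gives α = τ/I = 10.39/1.741 = 5.969 rad/s².

α ≈ 5.97 rad/s²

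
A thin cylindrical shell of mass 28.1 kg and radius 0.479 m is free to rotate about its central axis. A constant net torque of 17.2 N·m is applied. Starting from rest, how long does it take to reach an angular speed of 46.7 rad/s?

t ≈ 17.5 s

I = MR² = (28.1)(0.479)² = 6.447 kg·m².
α = τ/I = 17.2/6.447 = 2.668 rad/s².
ω = αt ⇒ t = ω/α = 46.7/2.668 = 17.51 s.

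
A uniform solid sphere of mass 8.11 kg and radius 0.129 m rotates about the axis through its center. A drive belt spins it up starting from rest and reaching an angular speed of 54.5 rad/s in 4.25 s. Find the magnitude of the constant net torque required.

τ ≈ 0.692 N·m

I = (2/5)MR² = (2/5)(8.11)(0.129)² = 0.05398 kg·m².
α = Δω/Δt = (54.5 − 0)/4.25 = 12.82 rad/s².
τ = Iα = (0.05398)(12.82) = 0.6923 N·m.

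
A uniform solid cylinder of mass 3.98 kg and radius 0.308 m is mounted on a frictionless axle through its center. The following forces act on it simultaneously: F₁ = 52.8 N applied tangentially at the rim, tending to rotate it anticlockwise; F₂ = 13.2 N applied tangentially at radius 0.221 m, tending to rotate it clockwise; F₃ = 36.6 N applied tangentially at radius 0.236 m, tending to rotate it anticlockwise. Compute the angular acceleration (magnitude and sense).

I = ½MR² = (1/2)(3.98)(0.308)² = 0.1888 kg·m².
Taking anticlockwise as positive: τ₁ = +(52.8)(0.308) = +16.26 N·m; τ₂ = −(13.2)(0.221) = −2.917 N·m; τ₃ = +(36.6)(0.236) = +8.638 N·m.
Net torque τ = 21.98 N·m.
α = τ/I = 21.98/0.1888 = 116.4 rad/s².

α ≈ 116 rad/s², anticlockwise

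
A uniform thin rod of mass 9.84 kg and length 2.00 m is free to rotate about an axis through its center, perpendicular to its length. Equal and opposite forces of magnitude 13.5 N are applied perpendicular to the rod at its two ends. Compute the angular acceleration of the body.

α ≈ 8.23 rad/s²

I = (1/12)ML² = (1/12)(9.84)(2.00)² = 3.280 kg·m².
The couple gives τ = F·(L/2) + F·(L/2) = F L = (13.5)(2.00) = 27.00 N·m.
From τ = Iα: α = 27.00/3.280 = 8.232 rad/s².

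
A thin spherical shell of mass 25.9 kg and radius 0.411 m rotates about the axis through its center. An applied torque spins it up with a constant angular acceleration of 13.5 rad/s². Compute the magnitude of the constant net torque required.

I = (2/3)MR² = (2/3)(25.9)(0.411)² = 2.917 kg·m².
τ = Iα = (2.917)(13.50) = 39.38 N·m.

τ ≈ 39.4 N·m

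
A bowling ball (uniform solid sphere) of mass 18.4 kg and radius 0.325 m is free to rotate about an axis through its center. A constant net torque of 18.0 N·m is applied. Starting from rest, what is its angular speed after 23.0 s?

I = (2/5)MR² = (2/5)(18.4)(0.325)² = 0.7774 kg·m².
α = τ/I = 18.0/0.7774 = 23.15 rad/s².
ω = ω₀ + αt = 0 + (23.15)(23.0) = 532.5 rad/s.

ω ≈ 533 rad/s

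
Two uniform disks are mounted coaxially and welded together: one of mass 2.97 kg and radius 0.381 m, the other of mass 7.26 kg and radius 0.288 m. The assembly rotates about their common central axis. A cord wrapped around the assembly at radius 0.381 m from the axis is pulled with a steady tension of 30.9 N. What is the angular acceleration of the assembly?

α ≈ 22.8 rad/s²

I = ½M₁R₁² + ½M₂R₂² = ½(2.97)(0.381)² + ½(7.26)(0.288)² = 0.5167 kg·m².
τ = F r = (30.9)(0.381) = 11.77 N·m.
α = τ/I = 11.77/0.5167 = 22.79 rad/s².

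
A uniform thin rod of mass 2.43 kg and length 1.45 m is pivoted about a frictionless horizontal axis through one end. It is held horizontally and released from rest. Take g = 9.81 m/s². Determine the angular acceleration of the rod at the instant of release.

About the pivot, I = (1/3)ML² = (1/3)(2.43)(1.45)² = 1.703 kg·m².
The weight acts at the center, a distance L/2 = 0.7250 m from the pivot; τ = Mg(L/2) = 17.28 N·m.
α = τ/I = 17.28/1.703 = 10.15 rad/s².

α ≈ 10.1 rad/s²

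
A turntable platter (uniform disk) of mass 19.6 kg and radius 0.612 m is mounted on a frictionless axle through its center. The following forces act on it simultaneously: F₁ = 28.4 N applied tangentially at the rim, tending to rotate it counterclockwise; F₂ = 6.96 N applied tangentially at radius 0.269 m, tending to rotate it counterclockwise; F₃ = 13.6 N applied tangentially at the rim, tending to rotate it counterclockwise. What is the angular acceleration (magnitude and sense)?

α ≈ 7.51 rad/s², counterclockwise

I = ½MR² = (1/2)(19.6)(0.612)² = 3.671 kg·m².
Taking counterclockwise as positive: τ₁ = +(28.4)(0.612) = +17.38 N·m; τ₂ = +(6.96)(0.269) = +1.872 N·m; τ₃ = +(13.6)(0.612) = +8.323 N·m.
Net torque τ = 27.58 N·m.
α = τ/I = 27.58/3.671 = 7.513 rad/s².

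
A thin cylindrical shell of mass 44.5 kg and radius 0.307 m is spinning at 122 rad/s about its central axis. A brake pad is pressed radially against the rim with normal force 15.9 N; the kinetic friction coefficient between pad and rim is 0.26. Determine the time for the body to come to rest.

t ≈ 403 s

I = MR² = (44.5)(0.307)² = 4.194 kg·m².
Friction force f = μN = (0.26)(15.9) = 4.134 N at the rim; torque magnitude τ = fR = 1.269 N·m, opposing ω.
|α| = τ/I = 1.269/4.194 = 0.3026 rad/s² (deceleration).
0 = ω₀ − |α|t ⇒ t = ω₀/|α| = 122/0.3026 = 403.2 s.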